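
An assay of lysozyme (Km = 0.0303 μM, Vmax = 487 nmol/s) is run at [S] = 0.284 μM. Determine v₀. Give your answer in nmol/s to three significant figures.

440 nmol/s

v = Vmax·[S]/(Km + [S]) = 487 × 0.284 / (0.0303 + 0.284)
  = 138.3 / 0.3143 = 440 nmol/s.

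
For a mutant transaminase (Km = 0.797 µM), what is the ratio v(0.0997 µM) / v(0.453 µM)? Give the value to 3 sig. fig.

Since Vmax cancels, v₂/v₁ = [S]₂(Km+[S]₁) / [S]₁(Km+[S]₂).
= 0.0997×(0.797+0.453) / (0.453×(0.797+0.0997)) = 0.1246/0.4062 = 0.307.

0.307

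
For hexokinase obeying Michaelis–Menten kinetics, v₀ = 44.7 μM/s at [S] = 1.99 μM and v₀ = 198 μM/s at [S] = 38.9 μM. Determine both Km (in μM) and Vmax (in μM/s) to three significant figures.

In reciprocal form, 1/v = (Km/Vmax)·(1/[S]) + 1/Vmax. The two points give (1/[S], 1/v) = (0.5025, 0.02237) and (0.02571, 0.005051).
Slope = (0.02237 − 0.005051)/(0.5025 − 0.02571) = 0.03633; intercept = 0.02237 − 0.03633×0.5025 = 0.004117.
Vmax = 1/intercept = 243 μM/s; Km = slope × Vmax = 0.03633 × 243 = 8.82 μM.

Km = 8.82 μM; Vmax = 243 μM/s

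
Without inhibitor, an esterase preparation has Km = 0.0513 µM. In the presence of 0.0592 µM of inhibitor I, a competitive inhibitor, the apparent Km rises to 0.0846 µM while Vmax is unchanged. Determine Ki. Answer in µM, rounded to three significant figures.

0.0912 µM

Competitive: Km,app = α·Km with α = 1 + [I]/Ki.
α = Km,app/Km = 0.0846/0.0513 = 1.649.
Since α = 1 + [I]/Ki, [I]/Ki = 1.649 − 1 = 0.6491 and Ki = 0.0592/0.6491 = 0.0912 µM.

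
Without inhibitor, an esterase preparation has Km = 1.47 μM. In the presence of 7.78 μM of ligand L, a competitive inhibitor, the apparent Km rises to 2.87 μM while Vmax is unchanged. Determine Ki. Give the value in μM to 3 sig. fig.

Competitive: Km,app = α·Km with α = 1 + [I]/Ki.
α = Km,app/Km = 2.87/1.47 = 1.952.
Ki = [I]/(α − 1) = 7.78/0.9524 = 8.17 μM.

8.17 μM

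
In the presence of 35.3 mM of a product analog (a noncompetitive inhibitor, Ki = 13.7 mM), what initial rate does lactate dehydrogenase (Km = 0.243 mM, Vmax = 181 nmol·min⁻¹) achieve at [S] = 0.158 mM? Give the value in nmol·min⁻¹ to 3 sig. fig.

With α = 1 + [I]/Ki = 1 + 35.3/13.7 = 3.577, the noncompetitive rate law is v = (Vmax/α)·[S] / (Km + [S]).
v = (181/3.577)×0.158 / (0.243 + 0.158) = 7.996/0.4010 = 19.9 nmol·min⁻¹.

19.9 nmol·min⁻¹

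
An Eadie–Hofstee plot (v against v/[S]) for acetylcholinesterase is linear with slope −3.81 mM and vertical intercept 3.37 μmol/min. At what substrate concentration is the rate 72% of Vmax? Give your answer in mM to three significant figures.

9.80 mM

The Eadie–Hofstee slope gives Km = 3.81 mM (slope = −Km).
v/Vmax = [S]/(Km+[S]) = 0.72 ⇒ [S] = Km·0.72/(1−0.72) = 3.81 × 2.571 = 9.80 mM.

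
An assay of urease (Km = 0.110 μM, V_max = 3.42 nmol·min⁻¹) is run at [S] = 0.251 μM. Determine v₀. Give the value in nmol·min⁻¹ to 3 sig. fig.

v = Vmax·[S]/(Km + [S]) = 3.42 × 0.251 / (0.110 + 0.251)
  = 0.8584 / 0.3610 = 2.38 nmol·min⁻¹.

2.38 nmol·min⁻¹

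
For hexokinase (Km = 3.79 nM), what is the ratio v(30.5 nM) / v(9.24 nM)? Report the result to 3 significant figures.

The fractional saturations are [S]/(Km+[S]) = 9.24/13.03 = 0.7091 and 30.5/34.29 = 0.8895.
v₂/v₁ is just their ratio: 0.8895/0.7091 = 1.25.

1.25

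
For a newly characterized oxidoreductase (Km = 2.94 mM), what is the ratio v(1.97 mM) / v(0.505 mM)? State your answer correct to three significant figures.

Since Vmax cancels, v₂/v₁ = [S]₂(Km+[S]₁) / [S]₁(Km+[S]₂).
= 1.97×(2.94+0.505) / (0.505×(2.94+1.97)) = 6.787/2.480 = 2.74.

2.74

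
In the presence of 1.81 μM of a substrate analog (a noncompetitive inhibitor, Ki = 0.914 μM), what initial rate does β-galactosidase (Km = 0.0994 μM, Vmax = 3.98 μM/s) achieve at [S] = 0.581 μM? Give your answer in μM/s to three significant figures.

With α = 1 + [I]/Ki = 1 + 1.81/0.914 = 2.980, the noncompetitive rate law is v = (Vmax/α)·[S] / (Km + [S]).
v = (3.98/2.980)×0.581 / (0.0994 + 0.581) = 0.7759/0.6804 = 1.14 μM/s.

1.14 μM/s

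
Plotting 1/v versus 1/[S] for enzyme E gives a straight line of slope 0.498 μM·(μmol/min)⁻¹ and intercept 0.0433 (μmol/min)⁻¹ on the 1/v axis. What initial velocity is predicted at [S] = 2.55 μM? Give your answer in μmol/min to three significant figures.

4.19 μmol/min

The y-intercept is 1/Vmax, so Vmax = 1/0.0433 = 23.1 μmol/min.
The slope is Km/Vmax, so Km = 0.498 × 23.1 = 11.5 μM.
Then v = 23.1 × 2.55/(11.5 + 2.55) = 4.19 μmol/min.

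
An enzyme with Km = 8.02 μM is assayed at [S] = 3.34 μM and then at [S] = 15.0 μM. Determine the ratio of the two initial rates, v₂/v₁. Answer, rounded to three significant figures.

The fractional saturations are [S]/(Km+[S]) = 3.34/11.36 = 0.2940 and 15.0/23.02 = 0.6516.
v₂/v₁ is just their ratio: 0.6516/0.2940 = 2.22.

2.22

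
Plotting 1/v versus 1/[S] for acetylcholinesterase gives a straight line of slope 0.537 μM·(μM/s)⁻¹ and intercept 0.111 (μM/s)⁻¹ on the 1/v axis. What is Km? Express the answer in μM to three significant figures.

y-intercept = 1/Vmax ⇒ Vmax = 9.01 μM/s; slope = Km/Vmax ⇒ Km = slope × Vmax.
Km = 0.537 × 9.01 = 4.84 μM.

4.84 μM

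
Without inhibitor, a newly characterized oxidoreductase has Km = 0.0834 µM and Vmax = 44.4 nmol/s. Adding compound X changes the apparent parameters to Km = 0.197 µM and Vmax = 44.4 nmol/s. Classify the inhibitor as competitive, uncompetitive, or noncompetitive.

Km increases (0.0834 → 0.197 µM) while Vmax is unchanged — the hallmark of competitive inhibition.

competitive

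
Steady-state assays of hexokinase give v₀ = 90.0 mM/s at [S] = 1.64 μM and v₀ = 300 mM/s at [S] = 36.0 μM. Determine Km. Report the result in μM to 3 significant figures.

From v = Vmax[S]/(Km+[S]), each point gives Vmax = v(Km+[S])/[S].
Equating: 90.0(Km+1.64)/1.64 = 300(Km+36.0)/36.0.
54.88·Km + 90.0 = 8.333·Km + 300, so (54.88 − 8.333)·Km = 300 − 90.0.
Km = 210.0/46.54 = 4.51 μM; then Vmax = 90.0(4.51+1.64)/1.64 = 338 mM/s.

4.51 μM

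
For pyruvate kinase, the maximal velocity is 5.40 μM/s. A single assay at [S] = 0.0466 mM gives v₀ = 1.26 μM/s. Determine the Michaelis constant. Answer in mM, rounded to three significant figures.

v/Vmax = 1.26/5.40 = 0.2333 = [S]/(Km+[S]).
So Km + [S] = [S]/0.2333 = 0.1997 mM, giving Km = 0.1997 − 0.0466 = 0.153 mM.

0.153 mM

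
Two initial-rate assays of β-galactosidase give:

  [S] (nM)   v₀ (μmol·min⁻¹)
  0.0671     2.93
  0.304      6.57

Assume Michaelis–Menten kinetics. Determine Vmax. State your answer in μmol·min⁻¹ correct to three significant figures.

10.1 μmol·min⁻¹

From v = Vmax[S]/(Km+[S]), each point gives Vmax = v(Km+[S])/[S].
Equating: 2.93(Km+0.0671)/0.0671 = 6.57(Km+0.304)/0.304.
43.67·Km + 2.93 = 21.61·Km + 6.57, so (43.67 − 21.61)·Km = 6.57 − 2.93.
Km = 3.640/22.05 = 0.165 nM; then Vmax = 2.93(0.165+0.0671)/0.0671 = 10.1 μmol·min⁻¹.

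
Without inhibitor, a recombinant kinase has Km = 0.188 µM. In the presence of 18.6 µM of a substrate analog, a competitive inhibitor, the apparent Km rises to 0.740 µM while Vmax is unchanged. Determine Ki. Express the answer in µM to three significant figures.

Competitive: Km,app = α·Km with α = 1 + [I]/Ki.
α = Km,app/Km = 0.740/0.188 = 3.936.
Ki = [I]/(α − 1) = 18.6/2.936 = 6.33 µM.

6.33 µM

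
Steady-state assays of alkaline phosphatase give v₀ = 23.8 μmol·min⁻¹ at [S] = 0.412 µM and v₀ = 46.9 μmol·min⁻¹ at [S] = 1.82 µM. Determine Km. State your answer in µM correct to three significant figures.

0.722 µM

From v = Vmax[S]/(Km+[S]), each point gives Vmax = v(Km+[S])/[S].
Equating: 23.8(Km+0.412)/0.412 = 46.9(Km+1.82)/1.82.
57.77·Km + 23.8 = 25.77·Km + 46.9, so (57.77 − 25.77)·Km = 46.9 − 23.8.
Km = 23.10/32.00 = 0.722 µM; then Vmax = 23.8(0.722+0.412)/0.412 = 65.5 μmol·min⁻¹.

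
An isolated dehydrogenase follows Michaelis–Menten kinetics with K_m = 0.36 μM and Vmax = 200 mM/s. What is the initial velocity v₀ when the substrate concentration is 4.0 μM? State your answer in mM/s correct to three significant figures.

[S]/(Km+[S]) = 4.0/4.360 = 0.9174, the fractional saturation.
v = 0.9174 × Vmax = 0.9174 × 200 = 183 mM/s.

183 mM/s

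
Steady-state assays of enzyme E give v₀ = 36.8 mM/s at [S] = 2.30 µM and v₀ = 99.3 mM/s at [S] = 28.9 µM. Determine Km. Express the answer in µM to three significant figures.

4.97 µM

From v = Vmax[S]/(Km+[S]), each point gives Vmax = v(Km+[S])/[S].
Equating: 36.8(Km+2.30)/2.30 = 99.3(Km+28.9)/28.9.
16.00·Km + 36.8 = 3.436·Km + 99.3, so (16.00 − 3.436)·Km = 99.3 − 36.8.
Km = 62.50/12.56 = 4.97 µM; then Vmax = 36.8(4.97+2.30)/2.30 = 116 mM/s.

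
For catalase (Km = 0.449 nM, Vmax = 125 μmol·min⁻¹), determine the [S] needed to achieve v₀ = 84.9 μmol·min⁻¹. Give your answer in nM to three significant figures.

0.951 nM

Rearranging v = Vmax[S]/(Km+[S]) gives [S] = Km·v/(Vmax − v).
[S] = 0.449 × 84.9 / (125 − 84.9) = 38.12/40.10 = 0.951 nM.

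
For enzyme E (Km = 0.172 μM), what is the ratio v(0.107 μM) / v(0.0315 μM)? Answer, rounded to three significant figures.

2.48

Since Vmax cancels, v₂/v₁ = [S]₂(Km+[S]₁) / [S]₁(Km+[S]₂).
= 0.107×(0.172+0.0315) / (0.0315×(0.172+0.107)) = 0.02177/0.008788 = 2.48.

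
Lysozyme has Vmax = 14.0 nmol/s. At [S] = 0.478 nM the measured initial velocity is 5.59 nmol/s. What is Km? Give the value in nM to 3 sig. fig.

From v = Vmax[S]/(Km+[S]), Km = [S](Vmax − v)/v.
Km = 0.478 × (14.0 − 5.59) / 5.59 = 4.020/5.59 = 0.719 nM.

0.719 nM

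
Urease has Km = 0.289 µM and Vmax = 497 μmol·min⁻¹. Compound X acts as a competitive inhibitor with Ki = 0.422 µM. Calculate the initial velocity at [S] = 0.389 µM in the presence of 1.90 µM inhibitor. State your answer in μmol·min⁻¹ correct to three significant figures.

α = 1 + [I]/Ki = 1 + 1.90/0.422 = 5.502.
For a competitive inhibitor, Vmax is unchanged and the apparent Km becomes α·Km: Km,app = 1.59 µM, Vmax,app = 497 μmol·min⁻¹.
v = Vmax,app·[S]/(Km,app + [S]) = 497 × 0.389/(1.59 + 0.389) = 97.7 μmol·min⁻¹.

97.7 μmol·min⁻¹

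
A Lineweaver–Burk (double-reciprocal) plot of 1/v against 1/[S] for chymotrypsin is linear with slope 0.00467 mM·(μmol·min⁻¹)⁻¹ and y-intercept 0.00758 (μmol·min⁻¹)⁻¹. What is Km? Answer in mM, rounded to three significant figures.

0.616 mM

y-intercept = 1/Vmax ⇒ Vmax = 132 μmol·min⁻¹; slope = Km/Vmax ⇒ Km = slope × Vmax.
Km = 0.00467 × 132 = 0.616 mM.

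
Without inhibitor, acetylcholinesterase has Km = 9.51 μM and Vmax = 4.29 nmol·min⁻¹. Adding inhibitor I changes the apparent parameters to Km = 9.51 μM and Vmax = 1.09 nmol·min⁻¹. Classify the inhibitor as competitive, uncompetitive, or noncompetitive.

noncompetitive

Vmax decreases (4.29 → 1.09 nmol·min⁻¹) while Km is unchanged — pure noncompetitive inhibition.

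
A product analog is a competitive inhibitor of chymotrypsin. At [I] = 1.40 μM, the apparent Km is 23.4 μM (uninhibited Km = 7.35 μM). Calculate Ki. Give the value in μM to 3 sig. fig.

0.641 μM

Competitive: Km,app = α·Km with α = 1 + [I]/Ki.
α = Km,app/Km = 23.4/7.35 = 3.184.
Since α = 1 + [I]/Ki, [I]/Ki = 3.184 − 1 = 2.184 and Ki = 1.40/2.184 = 0.641 μM.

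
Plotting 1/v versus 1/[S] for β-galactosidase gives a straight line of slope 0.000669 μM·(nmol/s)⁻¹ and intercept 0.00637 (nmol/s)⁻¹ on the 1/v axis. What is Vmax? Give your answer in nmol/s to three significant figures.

The y-intercept of a Lineweaver–Burk plot equals 1/Vmax, so Vmax = 1/0.00637 = 157 nmol/s.

157 nmol/s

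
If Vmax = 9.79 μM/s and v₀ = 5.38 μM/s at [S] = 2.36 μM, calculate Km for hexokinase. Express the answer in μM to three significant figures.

1.93 μM

From v = Vmax[S]/(Km+[S]), Km = [S](Vmax − v)/v.
Km = 2.36 × (9.79 − 5.38) / 5.38 = 10.41/5.38 = 1.93 μM.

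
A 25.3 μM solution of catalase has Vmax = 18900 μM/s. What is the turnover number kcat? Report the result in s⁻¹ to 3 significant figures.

kcat = Vmax/[E]total = 18900 μM/s / 25.3 μM = 747 s⁻¹.

747 s⁻¹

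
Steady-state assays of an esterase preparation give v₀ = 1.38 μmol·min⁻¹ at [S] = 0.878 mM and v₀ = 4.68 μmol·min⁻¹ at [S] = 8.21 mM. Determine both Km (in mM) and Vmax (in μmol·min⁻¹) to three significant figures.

From v = Vmax[S]/(Km+[S]), each point gives Vmax = v(Km+[S])/[S].
Equating: 1.38(Km+0.878)/0.878 = 4.68(Km+8.21)/8.21.
1.572·Km + 1.38 = 0.5700·Km + 4.68, so (1.572 − 0.5700)·Km = 4.68 − 1.38.
Km = 3.300/1.002 = 3.29 mM; then Vmax = 1.38(3.29+0.878)/0.878 = 6.56 μmol·min⁻¹.

Km = 3.29 mM; Vmax = 6.56 μmol·min⁻¹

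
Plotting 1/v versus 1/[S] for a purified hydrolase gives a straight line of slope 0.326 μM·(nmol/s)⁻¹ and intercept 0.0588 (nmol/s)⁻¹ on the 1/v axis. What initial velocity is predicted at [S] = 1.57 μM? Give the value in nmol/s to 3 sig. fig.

3.75 nmol/s

The y-intercept is 1/Vmax, so Vmax = 1/0.0588 = 17.0 nmol/s.
The slope is Km/Vmax, so Km = 0.326 × 17.0 = 5.54 μM.
Then v = 17.0 × 1.57/(5.54 + 1.57) = 3.75 nmol/s.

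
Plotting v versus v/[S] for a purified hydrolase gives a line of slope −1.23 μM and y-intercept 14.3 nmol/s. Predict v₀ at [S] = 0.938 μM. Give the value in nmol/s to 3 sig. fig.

In the Eadie–Hofstee form v = Vmax − Km·(v/[S]), the slope is −Km and the intercept is Vmax, so Km = 1.23 μM and Vmax = 14.3 nmol/s.
v = 14.3 × 0.938/(1.23 + 0.938) = 6.19 nmol/s.

6.19 nmol/s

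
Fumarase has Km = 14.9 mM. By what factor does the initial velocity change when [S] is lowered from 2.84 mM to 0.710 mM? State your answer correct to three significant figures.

Since Vmax cancels, v₂/v₁ = [S]₂(Km+[S]₁) / [S]₁(Km+[S]₂).
= 0.710×(14.9+2.84) / (2.84×(14.9+0.710)) = 12.60/44.33 = 0.284.

0.284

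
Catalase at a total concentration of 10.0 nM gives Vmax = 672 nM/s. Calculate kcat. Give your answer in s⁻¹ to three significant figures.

kcat = Vmax/[E]total = 672 nM/s / 10.0 nM = 67.2 s⁻¹.

67.2 s⁻¹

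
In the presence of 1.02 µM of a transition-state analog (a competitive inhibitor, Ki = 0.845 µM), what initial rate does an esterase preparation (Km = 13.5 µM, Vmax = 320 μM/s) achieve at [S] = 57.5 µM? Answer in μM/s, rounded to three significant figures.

With α = 1 + [I]/Ki = 1 + 1.02/0.845 = 2.207, the competitive rate law is v = Vmax[S] / (αKm + [S]).
v = 320×57.5 / (2.207×13.5 + 57.5) = 18400/87.30 = 211 μM/s.

211 μM/s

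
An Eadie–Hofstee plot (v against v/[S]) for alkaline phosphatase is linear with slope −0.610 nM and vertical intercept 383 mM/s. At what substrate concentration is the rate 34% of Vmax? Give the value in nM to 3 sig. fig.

0.314 nM

The Eadie–Hofstee slope gives Km = 0.610 nM (slope = −Km).
v/Vmax = [S]/(Km+[S]) = 0.34 ⇒ [S] = Km·0.34/(1−0.34) = 0.610 × 0.5152 = 0.314 nM.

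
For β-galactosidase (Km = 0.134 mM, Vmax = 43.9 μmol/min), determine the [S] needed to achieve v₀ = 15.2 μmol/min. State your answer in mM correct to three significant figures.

0.0710 mM

The required fractional saturation is v/Vmax = 15.2/43.9 = 0.3462.
Then [S]/(Km+[S]) = 0.3462 ⇒ [S] = 0.134 × 0.3462/(1 − 0.3462) = 0.0710 mM.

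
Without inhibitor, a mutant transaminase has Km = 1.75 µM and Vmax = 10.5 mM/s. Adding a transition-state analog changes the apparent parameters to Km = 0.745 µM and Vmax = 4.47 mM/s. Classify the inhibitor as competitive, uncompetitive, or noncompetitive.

uncompetitive

Both Km and Vmax decrease by the same factor (~2.35-fold) — characteristic of uncompetitive inhibition.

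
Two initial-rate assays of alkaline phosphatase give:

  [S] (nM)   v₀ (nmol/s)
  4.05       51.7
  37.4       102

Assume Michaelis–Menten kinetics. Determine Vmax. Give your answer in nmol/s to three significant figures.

116 nmol/s

In reciprocal form, 1/v = (Km/Vmax)·(1/[S]) + 1/Vmax. The two points give (1/[S], 1/v) = (0.2469, 0.01934) and (0.02674, 0.009804).
Slope = (0.01934 − 0.009804)/(0.2469 − 0.02674) = 0.04332; intercept = 0.01934 − 0.04332×0.2469 = 0.008646.
Vmax = 1/intercept = 116 nmol/s; Km = slope × Vmax = 0.04332 × 116 = 5.01 nM.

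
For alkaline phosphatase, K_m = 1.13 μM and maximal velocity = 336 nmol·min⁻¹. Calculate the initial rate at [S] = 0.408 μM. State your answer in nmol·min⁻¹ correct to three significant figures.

v = Vmax·[S]/(Km + [S]) = 336 × 0.408 / (1.13 + 0.408)
  = 137.1 / 1.538 = 89.1 nmol·min⁻¹.

89.1 nmol·min⁻¹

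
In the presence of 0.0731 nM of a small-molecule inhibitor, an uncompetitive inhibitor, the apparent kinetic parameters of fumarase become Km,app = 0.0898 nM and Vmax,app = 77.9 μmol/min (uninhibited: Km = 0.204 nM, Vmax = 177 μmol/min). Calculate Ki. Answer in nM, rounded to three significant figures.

0.0575 nM

Uncompetitive: Vmax,app = Vmax/α (and Km,app = Km/α) with α = 1 + [I]/Ki.
α = Vmax/Vmax,app = 177/77.9 = 2.272.
Since α = 1 + [I]/Ki, [I]/Ki = 2.272 − 1 = 1.272 and Ki = 0.0731/1.272 = 0.0575 nM.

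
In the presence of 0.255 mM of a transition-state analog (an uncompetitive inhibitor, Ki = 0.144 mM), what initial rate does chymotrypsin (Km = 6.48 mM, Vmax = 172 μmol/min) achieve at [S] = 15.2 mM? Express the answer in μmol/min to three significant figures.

53.8 μmol/min

With α = 1 + [I]/Ki = 1 + 0.255/0.144 = 2.771, the uncompetitive rate law is v = (Vmax/α)·[S] / (Km/α + [S]).
v = (172/2.771)×15.2 / (6.48/2.771 + 15.2) = 943.5/17.54 = 53.8 μmol/min.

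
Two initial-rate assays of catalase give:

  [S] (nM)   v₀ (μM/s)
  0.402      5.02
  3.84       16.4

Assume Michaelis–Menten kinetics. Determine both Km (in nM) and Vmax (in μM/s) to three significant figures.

Km = 1.38 nM; Vmax = 22.3 μM/s

In reciprocal form, 1/v = (Km/Vmax)·(1/[S]) + 1/Vmax. The two points give (1/[S], 1/v) = (2.488, 0.1992) and (0.2604, 0.06098).
Slope = (0.1992 − 0.06098)/(2.488 − 0.2604) = 0.06206; intercept = 0.1992 − 0.06206×2.488 = 0.04481.
Vmax = 1/intercept = 22.3 μM/s; Km = slope × Vmax = 0.06206 × 22.3 = 1.38 nM.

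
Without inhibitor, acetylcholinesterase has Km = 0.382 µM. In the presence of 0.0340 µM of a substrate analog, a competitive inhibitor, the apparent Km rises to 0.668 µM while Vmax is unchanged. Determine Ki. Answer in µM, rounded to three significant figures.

Competitive: Km,app = α·Km with α = 1 + [I]/Ki.
α = Km,app/Km = 0.668/0.382 = 1.749.
Since α = 1 + [I]/Ki, [I]/Ki = 1.749 − 1 = 0.7487 and Ki = 0.0340/0.7487 = 0.0454 µM.

0.0454 µM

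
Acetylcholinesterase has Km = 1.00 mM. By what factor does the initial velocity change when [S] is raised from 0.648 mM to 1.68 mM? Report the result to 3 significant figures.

Since Vmax cancels, v₂/v₁ = [S]₂(Km+[S]₁) / [S]₁(Km+[S]₂).
= 1.68×(1.00+0.648) / (0.648×(1.00+1.68)) = 2.769/1.737 = 1.59.

1.59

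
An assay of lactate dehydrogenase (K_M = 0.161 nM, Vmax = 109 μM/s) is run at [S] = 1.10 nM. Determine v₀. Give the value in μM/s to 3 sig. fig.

v = Vmax·[S]/(Km + [S]) = 109 × 1.10 / (0.161 + 1.10)
  = 119.9 / 1.261 = 95.1 μM/s.

95.1 μM/s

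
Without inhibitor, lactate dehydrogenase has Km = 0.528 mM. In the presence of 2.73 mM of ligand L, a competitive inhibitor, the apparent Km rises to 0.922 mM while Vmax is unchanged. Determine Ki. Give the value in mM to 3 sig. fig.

Competitive: Km,app = α·Km with α = 1 + [I]/Ki.
α = Km,app/Km = 0.922/0.528 = 1.746.
Ki = [I]/(α − 1) = 2.73/0.7462 = 3.66 mM.

3.66 mM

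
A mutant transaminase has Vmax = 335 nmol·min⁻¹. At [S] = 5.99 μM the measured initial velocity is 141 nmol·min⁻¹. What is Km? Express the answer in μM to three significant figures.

From v = Vmax[S]/(Km+[S]), Km = [S](Vmax − v)/v.
Km = 5.99 × (335 − 141) / 141 = 1162/141 = 8.24 μM.

8.24 μM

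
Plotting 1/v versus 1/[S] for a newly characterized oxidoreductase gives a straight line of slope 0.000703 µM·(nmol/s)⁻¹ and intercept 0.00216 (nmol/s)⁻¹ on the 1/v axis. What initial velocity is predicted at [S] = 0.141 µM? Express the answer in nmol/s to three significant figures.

The y-intercept is 1/Vmax, so Vmax = 1/0.00216 = 463 nmol/s.
The slope is Km/Vmax, so Km = 0.000703 × 463 = 0.325 µM.
Then v = 463 × 0.141/(0.325 + 0.141) = 140 nmol/s.

140 nmol/s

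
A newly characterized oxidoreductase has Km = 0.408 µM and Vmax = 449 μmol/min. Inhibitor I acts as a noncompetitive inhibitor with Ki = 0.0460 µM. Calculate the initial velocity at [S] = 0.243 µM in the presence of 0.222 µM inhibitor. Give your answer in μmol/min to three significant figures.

28.8 μmol/min

With α = 1 + [I]/Ki = 1 + 0.222/0.0460 = 5.826, the noncompetitive rate law is v = (Vmax/α)·[S] / (Km + [S]).
v = (449/5.826)×0.243 / (0.408 + 0.243) = 18.73/0.6510 = 28.8 μmol/min.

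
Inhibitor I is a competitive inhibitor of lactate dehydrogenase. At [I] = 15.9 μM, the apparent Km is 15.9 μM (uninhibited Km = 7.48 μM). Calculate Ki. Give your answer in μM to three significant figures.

Competitive: Km,app = α·Km with α = 1 + [I]/Ki.
α = Km,app/Km = 15.9/7.48 = 2.126.
Since α = 1 + [I]/Ki, [I]/Ki = 2.126 − 1 = 1.126 and Ki = 15.9/1.126 = 14.1 μM.

14.1 μM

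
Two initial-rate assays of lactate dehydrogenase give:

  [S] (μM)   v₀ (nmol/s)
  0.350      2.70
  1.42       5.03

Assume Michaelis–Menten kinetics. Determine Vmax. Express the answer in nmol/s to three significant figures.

From v = Vmax[S]/(Km+[S]), each point gives Vmax = v(Km+[S])/[S].
Equating: 2.70(Km+0.350)/0.350 = 5.03(Km+1.42)/1.42.
7.714·Km + 2.70 = 3.542·Km + 5.03, so (7.714 − 3.542)·Km = 5.03 − 2.70.
Km = 2.330/4.172 = 0.558 μM; then Vmax = 2.70(0.558+0.350)/0.350 = 7.01 nmol/s.

7.01 nmol/s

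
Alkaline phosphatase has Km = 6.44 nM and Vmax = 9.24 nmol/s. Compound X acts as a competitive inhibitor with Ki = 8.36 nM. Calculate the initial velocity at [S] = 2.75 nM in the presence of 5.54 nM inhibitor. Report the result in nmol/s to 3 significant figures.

With α = 1 + [I]/Ki = 1 + 5.54/8.36 = 1.663, the competitive rate law is v = Vmax[S] / (αKm + [S]).
v = 9.24×2.75 / (1.663×6.44 + 2.75) = 25.41/13.46 = 1.89 nmol/s.

1.89 nmol/s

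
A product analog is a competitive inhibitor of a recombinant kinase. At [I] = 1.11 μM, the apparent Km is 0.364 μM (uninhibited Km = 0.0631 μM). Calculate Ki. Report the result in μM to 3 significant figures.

0.233 μM

Competitive: Km,app = α·Km with α = 1 + [I]/Ki.
α = Km,app/Km = 0.364/0.0631 = 5.769.
Since α = 1 + [I]/Ki, [I]/Ki = 5.769 − 1 = 4.769 and Ki = 1.11/4.769 = 0.233 μM.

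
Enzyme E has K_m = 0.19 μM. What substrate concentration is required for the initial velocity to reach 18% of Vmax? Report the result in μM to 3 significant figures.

0.0417 μM

v/Vmax = [S]/(Km+[S]) = 0.18, so [S] = Km·0.18/(1 − 0.18) = 0.19 × 0.2195.
[S] = 0.0417 μM.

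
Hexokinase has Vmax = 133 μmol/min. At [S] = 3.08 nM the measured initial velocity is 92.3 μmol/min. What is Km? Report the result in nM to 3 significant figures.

From v = Vmax[S]/(Km+[S]), Km = [S](Vmax − v)/v.
Km = 3.08 × (133 − 92.3) / 92.3 = 125.4/92.3 = 1.36 nM.

1.36 nM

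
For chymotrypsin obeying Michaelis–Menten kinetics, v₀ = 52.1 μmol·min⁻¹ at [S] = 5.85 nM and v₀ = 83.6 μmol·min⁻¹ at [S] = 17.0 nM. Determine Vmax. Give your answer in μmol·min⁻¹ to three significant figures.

122 μmol·min⁻¹

From v = Vmax[S]/(Km+[S]), each point gives Vmax = v(Km+[S])/[S].
Equating: 52.1(Km+5.85)/5.85 = 83.6(Km+17.0)/17.0.
8.906·Km + 52.1 = 4.918·Km + 83.6, so (8.906 − 4.918)·Km = 83.6 − 52.1.
Km = 31.50/3.988 = 7.90 nM; then Vmax = 52.1(7.90+5.85)/5.85 = 122 μmol·min⁻¹.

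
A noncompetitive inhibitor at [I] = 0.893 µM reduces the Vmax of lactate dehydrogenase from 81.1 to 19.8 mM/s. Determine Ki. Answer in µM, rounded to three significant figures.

0.288 µM

Noncompetitive: Vmax,app = Vmax/α with α = 1 + [I]/Ki.
α = Vmax/Vmax,app = 81.1/19.8 = 4.096.
Ki = [I]/(α − 1) = 0.893/3.096 = 0.288 µM.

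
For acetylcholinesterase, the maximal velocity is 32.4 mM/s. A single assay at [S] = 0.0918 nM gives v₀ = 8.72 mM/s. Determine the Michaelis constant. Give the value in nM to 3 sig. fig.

From v = Vmax[S]/(Km+[S]), Km = [S](Vmax − v)/v.
Km = 0.0918 × (32.4 − 8.72) / 8.72 = 2.174/8.72 = 0.249 nM.

0.249 nM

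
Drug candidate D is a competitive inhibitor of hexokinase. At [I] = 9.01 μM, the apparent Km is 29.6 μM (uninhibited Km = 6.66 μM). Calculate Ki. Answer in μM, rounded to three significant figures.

Competitive: Km,app = α·Km with α = 1 + [I]/Ki.
α = Km,app/Km = 29.6/6.66 = 4.444.
Since α = 1 + [I]/Ki, [I]/Ki = 4.444 − 1 = 3.444 and Ki = 9.01/3.444 = 2.62 μM.

2.62 μM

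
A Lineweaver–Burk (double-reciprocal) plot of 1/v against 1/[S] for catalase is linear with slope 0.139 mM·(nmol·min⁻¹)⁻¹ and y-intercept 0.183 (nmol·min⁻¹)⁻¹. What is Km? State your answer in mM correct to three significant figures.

y-intercept = 1/Vmax ⇒ Vmax = 5.46 nmol·min⁻¹; slope = Km/Vmax ⇒ Km = slope × Vmax.
Km = 0.139 × 5.46 = 0.760 mM.

0.760 mM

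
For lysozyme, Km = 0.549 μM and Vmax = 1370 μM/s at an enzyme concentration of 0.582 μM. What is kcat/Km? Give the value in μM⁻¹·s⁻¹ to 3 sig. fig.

4290 μM⁻¹·s⁻¹

kcat = Vmax/[E]total = 1370/0.582 = 2350 s⁻¹.
kcat/Km = 2350/0.549 = 4290 μM⁻¹·s⁻¹.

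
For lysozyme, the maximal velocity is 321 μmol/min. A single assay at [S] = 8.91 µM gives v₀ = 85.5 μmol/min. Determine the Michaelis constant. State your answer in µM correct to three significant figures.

24.5 µM

v/Vmax = 85.5/321 = 0.2664 = [S]/(Km+[S]).
So Km + [S] = [S]/0.2664 = 33.45 µM, giving Km = 33.45 − 8.91 = 24.5 µM.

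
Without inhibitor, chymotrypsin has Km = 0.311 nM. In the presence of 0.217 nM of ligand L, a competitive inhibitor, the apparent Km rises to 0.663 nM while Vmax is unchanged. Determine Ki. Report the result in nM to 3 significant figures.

Competitive: Km,app = α·Km with α = 1 + [I]/Ki.
α = Km,app/Km = 0.663/0.311 = 2.132.
Ki = [I]/(α − 1) = 0.217/1.132 = 0.192 nM.

0.192 nM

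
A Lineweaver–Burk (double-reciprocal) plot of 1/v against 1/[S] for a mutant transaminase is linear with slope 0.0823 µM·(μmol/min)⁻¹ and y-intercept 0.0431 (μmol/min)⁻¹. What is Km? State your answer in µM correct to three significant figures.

y-intercept = 1/Vmax ⇒ Vmax = 23.2 μmol/min; slope = Km/Vmax ⇒ Km = slope × Vmax.
Km = 0.0823 × 23.2 = 1.91 µM.

1.91 µM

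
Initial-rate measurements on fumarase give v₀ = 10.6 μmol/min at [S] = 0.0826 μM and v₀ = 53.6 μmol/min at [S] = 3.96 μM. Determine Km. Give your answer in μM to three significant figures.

From v = Vmax[S]/(Km+[S]), each point gives Vmax = v(Km+[S])/[S].
Equating: 10.6(Km+0.0826)/0.0826 = 53.6(Km+3.96)/3.96.
128.3·Km + 10.6 = 13.54·Km + 53.6, so (128.3 − 13.54)·Km = 53.6 − 10.6.
Km = 43.00/114.8 = 0.375 μM; then Vmax = 10.6(0.375+0.0826)/0.0826 = 58.7 μmol/min.

0.375 μM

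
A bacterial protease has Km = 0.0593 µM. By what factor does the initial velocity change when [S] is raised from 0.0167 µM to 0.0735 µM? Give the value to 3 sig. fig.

The fractional saturations are [S]/(Km+[S]) = 0.0167/0.07600 = 0.2197 and 0.0735/0.1328 = 0.5535.
v₂/v₁ is just their ratio: 0.5535/0.2197 = 2.52.

2.52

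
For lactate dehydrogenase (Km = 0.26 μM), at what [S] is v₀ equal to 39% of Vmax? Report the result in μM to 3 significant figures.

0.166 μM

v/Vmax = [S]/(Km+[S]) = 0.39, so [S] = Km·0.39/(1 − 0.39) = 0.26 × 0.6393.
[S] = 0.166 μM.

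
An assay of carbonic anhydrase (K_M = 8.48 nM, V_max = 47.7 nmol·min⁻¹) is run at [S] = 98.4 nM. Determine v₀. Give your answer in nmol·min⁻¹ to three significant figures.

43.9 nmol·min⁻¹

[S]/(Km+[S]) = 98.4/106.9 = 0.9207, the fractional saturation.
v = 0.9207 × Vmax = 0.9207 × 47.7 = 43.9 nmol·min⁻¹.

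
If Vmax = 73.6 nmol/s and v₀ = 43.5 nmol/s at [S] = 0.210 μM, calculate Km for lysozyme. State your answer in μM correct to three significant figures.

v/Vmax = 43.5/73.6 = 0.5910 = [S]/(Km+[S]).
So Km + [S] = [S]/0.5910 = 0.3553 μM, giving Km = 0.3553 − 0.210 = 0.145 μM.

0.145 μM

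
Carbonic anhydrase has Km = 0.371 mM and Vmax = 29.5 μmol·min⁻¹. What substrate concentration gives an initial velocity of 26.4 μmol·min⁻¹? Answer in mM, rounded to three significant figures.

3.16 mM

The required fractional saturation is v/Vmax = 26.4/29.5 = 0.8949.
Then [S]/(Km+[S]) = 0.8949 ⇒ [S] = 0.371 × 0.8949/(1 − 0.8949) = 3.16 mM.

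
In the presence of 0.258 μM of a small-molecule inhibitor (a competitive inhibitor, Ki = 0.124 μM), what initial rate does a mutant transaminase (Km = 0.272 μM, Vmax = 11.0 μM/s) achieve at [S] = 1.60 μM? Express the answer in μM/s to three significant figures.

7.22 μM/s

With α = 1 + [I]/Ki = 1 + 0.258/0.124 = 3.081, the competitive rate law is v = Vmax[S] / (αKm + [S]).
v = 11.0×1.60 / (3.081×0.272 + 1.60) = 17.60/2.438 = 7.22 μM/s.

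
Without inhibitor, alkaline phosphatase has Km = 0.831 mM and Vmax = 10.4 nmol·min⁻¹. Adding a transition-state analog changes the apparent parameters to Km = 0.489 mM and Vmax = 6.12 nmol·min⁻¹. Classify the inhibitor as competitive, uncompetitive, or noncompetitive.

Both Km and Vmax decrease by the same factor (~1.70-fold) — characteristic of uncompetitive inhibition.

uncompetitive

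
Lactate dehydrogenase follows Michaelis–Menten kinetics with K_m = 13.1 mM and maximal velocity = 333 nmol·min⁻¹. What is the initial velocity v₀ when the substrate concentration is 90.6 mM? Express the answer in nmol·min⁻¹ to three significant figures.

291 nmol·min⁻¹

v = Vmax·[S]/(Km + [S]) = 333 × 90.6 / (13.1 + 90.6)
  = 30170 / 103.7 = 291 nmol·min⁻¹.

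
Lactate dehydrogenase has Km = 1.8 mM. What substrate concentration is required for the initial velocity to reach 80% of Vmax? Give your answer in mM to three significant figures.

v/Vmax = [S]/(Km+[S]) = 0.8, so [S] = Km·0.8/(1 − 0.8) = 1.8 × 4.000.
[S] = 7.20 mM.

7.20 mM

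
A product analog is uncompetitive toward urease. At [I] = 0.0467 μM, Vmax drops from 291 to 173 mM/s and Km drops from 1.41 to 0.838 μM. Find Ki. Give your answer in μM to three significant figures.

0.0685 μM

Uncompetitive: Vmax,app = Vmax/α (and Km,app = Km/α) with α = 1 + [I]/Ki.
α = Vmax/Vmax,app = 291/173 = 1.682.
Ki = [I]/(α − 1) = 0.0467/0.6821 = 0.0685 μM.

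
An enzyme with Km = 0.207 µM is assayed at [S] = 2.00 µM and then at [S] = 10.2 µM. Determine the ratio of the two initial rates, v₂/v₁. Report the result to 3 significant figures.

1.08

Since Vmax cancels, v₂/v₁ = [S]₂(Km+[S]₁) / [S]₁(Km+[S]₂).
= 10.2×(0.207+2.00) / (2.00×(0.207+10.2)) = 22.51/20.81 = 1.08.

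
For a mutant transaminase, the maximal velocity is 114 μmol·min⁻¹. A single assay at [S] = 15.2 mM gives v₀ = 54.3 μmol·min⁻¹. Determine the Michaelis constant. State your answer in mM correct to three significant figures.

16.7 mM

v/Vmax = 54.3/114 = 0.4763 = [S]/(Km+[S]).
So Km + [S] = [S]/0.4763 = 31.91 mM, giving Km = 31.91 − 15.2 = 16.7 mM.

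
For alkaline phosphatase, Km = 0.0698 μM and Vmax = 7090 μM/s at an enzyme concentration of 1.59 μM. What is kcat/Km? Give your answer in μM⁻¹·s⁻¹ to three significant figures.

63900 μM⁻¹·s⁻¹

kcat = Vmax/[E]total = 7090/1.59 = 4460 s⁻¹.
kcat/Km = 4460/0.0698 = 63900 μM⁻¹·s⁻¹.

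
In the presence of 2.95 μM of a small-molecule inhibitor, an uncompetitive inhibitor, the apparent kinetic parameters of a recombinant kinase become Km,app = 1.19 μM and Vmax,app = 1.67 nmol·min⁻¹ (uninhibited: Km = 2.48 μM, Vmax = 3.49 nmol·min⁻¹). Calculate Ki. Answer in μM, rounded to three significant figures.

Uncompetitive: Vmax,app = Vmax/α (and Km,app = Km/α) with α = 1 + [I]/Ki.
α = Vmax/Vmax,app = 3.49/1.67 = 2.090.
Since α = 1 + [I]/Ki, [I]/Ki = 2.090 − 1 = 1.090 and Ki = 2.95/1.090 = 2.71 μM.

2.71 μM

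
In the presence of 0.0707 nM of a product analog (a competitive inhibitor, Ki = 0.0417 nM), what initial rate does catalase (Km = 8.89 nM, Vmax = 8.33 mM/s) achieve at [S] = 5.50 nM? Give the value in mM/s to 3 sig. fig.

1.56 mM/s

α = 1 + [I]/Ki = 1 + 0.0707/0.0417 = 2.695.
For a competitive inhibitor, Vmax is unchanged and the apparent Km becomes α·Km: Km,app = 24.0 nM, Vmax,app = 8.33 mM/s.
v = Vmax,app·[S]/(Km,app + [S]) = 8.33 × 5.50/(24.0 + 5.50) = 1.56 mM/s.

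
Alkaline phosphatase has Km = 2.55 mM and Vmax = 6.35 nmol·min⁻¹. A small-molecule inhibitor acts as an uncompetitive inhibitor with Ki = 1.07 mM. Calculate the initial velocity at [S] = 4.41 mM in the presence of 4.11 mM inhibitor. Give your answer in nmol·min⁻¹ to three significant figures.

1.17 nmol·min⁻¹

With α = 1 + [I]/Ki = 1 + 4.11/1.07 = 4.841, the uncompetitive rate law is v = (Vmax/α)·[S] / (Km/α + [S]).
v = (6.35/4.841)×4.41 / (2.55/4.841 + 4.41) = 5.785/4.937 = 1.17 nmol·min⁻¹.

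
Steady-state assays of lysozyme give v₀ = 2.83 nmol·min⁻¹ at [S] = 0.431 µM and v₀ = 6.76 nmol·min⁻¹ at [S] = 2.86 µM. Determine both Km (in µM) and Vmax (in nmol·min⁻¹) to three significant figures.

From v = Vmax[S]/(Km+[S]), each point gives Vmax = v(Km+[S])/[S].
Equating: 2.83(Km+0.431)/0.431 = 6.76(Km+2.86)/2.86.
6.566·Km + 2.83 = 2.364·Km + 6.76, so (6.566 − 2.364)·Km = 6.76 − 2.83.
Km = 3.930/4.202 = 0.935 µM; then Vmax = 2.83(0.935+0.431)/0.431 = 8.97 nmol·min⁻¹.

Km = 0.935 µM; Vmax = 8.97 nmol·min⁻¹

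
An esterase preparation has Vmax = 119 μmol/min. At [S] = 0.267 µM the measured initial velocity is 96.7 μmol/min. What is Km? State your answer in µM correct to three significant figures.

From v = Vmax[S]/(Km+[S]), Km = [S](Vmax − v)/v.
Km = 0.267 × (119 − 96.7) / 96.7 = 5.954/96.7 = 0.0616 µM.

0.0616 µM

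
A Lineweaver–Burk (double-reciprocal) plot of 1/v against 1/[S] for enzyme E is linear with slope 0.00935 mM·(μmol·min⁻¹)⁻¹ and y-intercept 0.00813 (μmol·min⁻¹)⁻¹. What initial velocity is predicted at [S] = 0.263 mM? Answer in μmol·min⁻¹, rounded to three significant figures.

22.9 μmol·min⁻¹

The y-intercept is 1/Vmax, so Vmax = 1/0.00813 = 123 μmol·min⁻¹.
The slope is Km/Vmax, so Km = 0.00935 × 123 = 1.15 mM.
Then v = 123 × 0.263/(1.15 + 0.263) = 22.9 μmol·min⁻¹.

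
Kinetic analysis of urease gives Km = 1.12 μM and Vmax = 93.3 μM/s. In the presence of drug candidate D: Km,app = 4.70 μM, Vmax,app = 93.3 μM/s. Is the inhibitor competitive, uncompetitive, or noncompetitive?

competitive

Km increases (1.12 → 4.70 μM) while Vmax is unchanged — the hallmark of competitive inhibition.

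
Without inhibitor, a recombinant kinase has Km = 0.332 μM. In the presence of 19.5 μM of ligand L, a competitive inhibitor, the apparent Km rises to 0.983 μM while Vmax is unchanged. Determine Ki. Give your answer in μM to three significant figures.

9.94 μM

Competitive: Km,app = α·Km with α = 1 + [I]/Ki.
α = Km,app/Km = 0.983/0.332 = 2.961.
Since α = 1 + [I]/Ki, [I]/Ki = 2.961 − 1 = 1.961 and Ki = 19.5/1.961 = 9.94 μM.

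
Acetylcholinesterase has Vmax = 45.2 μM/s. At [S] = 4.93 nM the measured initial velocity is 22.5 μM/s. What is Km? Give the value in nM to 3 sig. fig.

v/Vmax = 22.5/45.2 = 0.4978 = [S]/(Km+[S]).
So Km + [S] = [S]/0.4978 = 9.904 nM, giving Km = 9.904 − 4.93 = 4.97 nM.

4.97 nM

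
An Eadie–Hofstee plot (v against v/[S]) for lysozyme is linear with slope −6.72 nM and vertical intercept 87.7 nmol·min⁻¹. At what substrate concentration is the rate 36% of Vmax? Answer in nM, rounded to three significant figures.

3.78 nM

The Eadie–Hofstee slope gives Km = 6.72 nM (slope = −Km).
v/Vmax = [S]/(Km+[S]) = 0.36 ⇒ [S] = Km·0.36/(1−0.36) = 6.72 × 0.5625 = 3.78 nM.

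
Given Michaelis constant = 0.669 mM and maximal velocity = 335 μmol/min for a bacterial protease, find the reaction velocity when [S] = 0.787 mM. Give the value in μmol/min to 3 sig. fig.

v = Vmax·[S]/(Km + [S]) = 335 × 0.787 / (0.669 + 0.787)
  = 263.6 / 1.456 = 181 μmol/min.

181 μmol/min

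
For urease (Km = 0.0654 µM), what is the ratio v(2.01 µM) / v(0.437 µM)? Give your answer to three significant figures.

1.11

The fractional saturations are [S]/(Km+[S]) = 0.437/0.5024 = 0.8698 and 2.01/2.075 = 0.9685.
v₂/v₁ is just their ratio: 0.9685/0.8698 = 1.11.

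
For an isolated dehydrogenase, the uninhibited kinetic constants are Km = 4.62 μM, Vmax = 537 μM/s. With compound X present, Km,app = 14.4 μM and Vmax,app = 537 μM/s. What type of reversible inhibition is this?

competitive

Km increases (4.62 → 14.4 μM) while Vmax is unchanged — the hallmark of competitive inhibition.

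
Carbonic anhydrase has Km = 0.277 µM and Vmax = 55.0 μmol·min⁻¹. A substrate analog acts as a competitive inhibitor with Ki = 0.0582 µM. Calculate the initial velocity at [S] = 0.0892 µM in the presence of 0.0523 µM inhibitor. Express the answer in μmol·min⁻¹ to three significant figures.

α = 1 + [I]/Ki = 1 + 0.0523/0.0582 = 1.899.
For a competitive inhibitor, Vmax is unchanged and the apparent Km becomes α·Km: Km,app = 0.526 µM, Vmax,app = 55.0 μmol·min⁻¹.
v = Vmax,app·[S]/(Km,app + [S]) = 55.0 × 0.0892/(0.526 + 0.0892) = 7.98 μmol·min⁻¹.

7.98 μmol·min⁻¹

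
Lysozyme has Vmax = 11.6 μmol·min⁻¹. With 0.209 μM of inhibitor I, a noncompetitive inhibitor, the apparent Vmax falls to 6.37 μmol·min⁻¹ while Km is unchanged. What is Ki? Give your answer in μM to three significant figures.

0.255 μM

Noncompetitive: Vmax,app = Vmax/α with α = 1 + [I]/Ki.
α = Vmax/Vmax,app = 11.6/6.37 = 1.821.
Ki = [I]/(α − 1) = 0.209/0.8210 = 0.255 μM.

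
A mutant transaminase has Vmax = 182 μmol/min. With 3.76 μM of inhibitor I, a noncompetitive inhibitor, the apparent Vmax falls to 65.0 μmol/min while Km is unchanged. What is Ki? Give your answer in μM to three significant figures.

2.09 μM

Noncompetitive: Vmax,app = Vmax/α with α = 1 + [I]/Ki.
α = Vmax/Vmax,app = 182/65.0 = 2.800.
Ki = [I]/(α − 1) = 3.76/1.800 = 2.09 μM.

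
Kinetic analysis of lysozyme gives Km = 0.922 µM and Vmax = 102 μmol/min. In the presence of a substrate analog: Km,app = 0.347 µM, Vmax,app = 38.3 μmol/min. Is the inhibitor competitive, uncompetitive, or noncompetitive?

uncompetitive

Both Km and Vmax decrease by the same factor (~2.66-fold) — characteristic of uncompetitive inhibition.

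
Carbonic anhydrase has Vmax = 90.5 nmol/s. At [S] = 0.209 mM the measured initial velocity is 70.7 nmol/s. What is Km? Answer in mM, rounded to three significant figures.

0.0585 mM

From v = Vmax[S]/(Km+[S]), Km = [S](Vmax − v)/v.
Km = 0.209 × (90.5 − 70.7) / 70.7 = 4.138/70.7 = 0.0585 mM.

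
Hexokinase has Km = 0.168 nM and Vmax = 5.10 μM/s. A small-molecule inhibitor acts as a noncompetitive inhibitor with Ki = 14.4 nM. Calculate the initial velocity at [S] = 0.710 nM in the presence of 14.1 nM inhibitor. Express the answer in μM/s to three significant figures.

With α = 1 + [I]/Ki = 1 + 14.1/14.4 = 1.979, the noncompetitive rate law is v = (Vmax/α)·[S] / (Km + [S]).
v = (5.10/1.979)×0.710 / (0.168 + 0.710) = 1.830/0.8780 = 2.08 μM/s.

2.08 μM/s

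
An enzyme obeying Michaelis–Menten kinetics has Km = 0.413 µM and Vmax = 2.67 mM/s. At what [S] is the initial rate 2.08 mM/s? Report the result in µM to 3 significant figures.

1.46 µM

The required fractional saturation is v/Vmax = 2.08/2.67 = 0.7790.
Then [S]/(Km+[S]) = 0.7790 ⇒ [S] = 0.413 × 0.7790/(1 − 0.7790) = 1.46 µM.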